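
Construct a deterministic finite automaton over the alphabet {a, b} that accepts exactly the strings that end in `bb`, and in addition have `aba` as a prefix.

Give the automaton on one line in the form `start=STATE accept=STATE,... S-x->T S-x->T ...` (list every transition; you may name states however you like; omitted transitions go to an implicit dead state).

Run two small machines in parallel and take their product. The first has 3 states tracking how much of the suffix `bb` has currently been matched; the second has 5 states tracking whether the input so far still matches the prefix `aba`. A product state is a pair (one from each), accepting exactly when both do. Equivalent product states are then merged.
With 7 states:
        a   b  
>  q0   q1  q2 
   q1   q2  q3 
   q2   q2  q2 
   q3   q4  q2 
   q4   q4  q5 
   q5   q4  q6 
 * q6   q4  q6 
(> = start, * = accepting)

start=q0 accept=q6 q0-a->q1 q0-b->q2 q1-a->q2 q1-b->q3 q2-a->q2 q2-b->q2 q3-a->q4 q3-b->q2 q4-a->q4 q4-b->q5 q5-a->q4 q5-b->q6 q6-a->q4 q6-b->q6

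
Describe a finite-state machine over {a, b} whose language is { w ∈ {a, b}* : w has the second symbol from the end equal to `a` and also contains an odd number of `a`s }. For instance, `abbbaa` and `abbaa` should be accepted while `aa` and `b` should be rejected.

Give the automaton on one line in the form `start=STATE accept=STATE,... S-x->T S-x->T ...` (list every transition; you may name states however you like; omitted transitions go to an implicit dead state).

start=q0 accept=q4,q7 q0-a->q1 q0-b->q2 q1-a->q3 q1-b->q4 q2-a->q5 q2-b->q6 q3-a->q7 q3-b->q8 q4-a->q9 q4-b->q10 q5-a->q3 q5-b->q4 q6-a->q5 q6-b->q6 q7-a->q3 q7-b->q4 q8-a->q5 q8-b->q6 q9-a->q7 q9-b->q8 q10-a->q9 q10-b->q10

Run two small machines in parallel and take their product. One (7 states) tracks the last 2 symbols read; the other (2 states) tracks the count of `a`s modulo 2. Each combined state is a pair, one component from each; accept when both components accept.
An 11-state machine:
          a    b  
>  q0     q1   q2 
   q1     q3   q4 
   q2     q5   q6 
   q3     q7   q8 
 * q4     q9  q10 
   q5     q3   q4 
   q6     q5   q6 
 * q7     q3   q4 
   q8     q5   q6 
   q9     q7   q8 
   q10    q9  q10 
(> = start, * = accepting)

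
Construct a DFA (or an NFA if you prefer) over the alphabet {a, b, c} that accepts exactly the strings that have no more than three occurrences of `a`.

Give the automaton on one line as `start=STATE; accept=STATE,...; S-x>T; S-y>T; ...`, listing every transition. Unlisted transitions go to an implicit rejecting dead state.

Count `a`s, saturating at 4: states s0 through s3 mean 0 through 3 `a`s seen; s4 means more than 3. Each `a` increments (capped at s4); other symbols loop. Accept from {s0, s1, s2, s3}.
With 5 states:
        a   b   c  
>* s0   s1  s0  s0 
 * s1   s2  s1  s1 
 * s2   s3  s2  s2 
 * s3   s4  s3  s3 
   s4   s4  s4  s4 
(> = start, * = accepting)

start=s0; accept=s0,s1,s2,s3; s0-a>s1; s0-b>s0; s0-c>s0; s1-a>s2; s1-b>s1; s1-c>s1; s2-a>s3; s2-b>s2; s2-c>s2; s3-a>s4; s3-b>s3; s3-c>s3; s4-a>s4; s4-b>s4; s4-c>s4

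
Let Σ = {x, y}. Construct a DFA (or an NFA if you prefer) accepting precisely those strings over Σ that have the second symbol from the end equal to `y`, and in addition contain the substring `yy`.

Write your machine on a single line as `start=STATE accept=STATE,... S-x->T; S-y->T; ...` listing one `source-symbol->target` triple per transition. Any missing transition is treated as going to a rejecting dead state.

start=A; accept=G,H; A-x->B; A-y->C; B-x->D; B-y->E; C-x->F; C-y->G; D-x->D; D-y->E; E-x->F; E-y->G; F-x->D; F-y->E; G-x->H; G-y->G; H-x->I; H-y->J; I-x->I; I-y->J; J-x->H; J-y->G

Build one automaton per condition and run them in lockstep. The first has 7 states tracking the last 2 symbols read; the second has 3 states tracking whether and how much of `yy` has been seen. A product state is a pair (one from each), accepting exactly when both do.
       x  y 
>  A   B  C 
   B   D  E 
   C   F  G 
   D   D  E 
   E   F  G 
   F   D  E 
 * G   H  G 
 * H   I  J 
   I   I  J 
   J   H  G 
(> = start, * = accepting)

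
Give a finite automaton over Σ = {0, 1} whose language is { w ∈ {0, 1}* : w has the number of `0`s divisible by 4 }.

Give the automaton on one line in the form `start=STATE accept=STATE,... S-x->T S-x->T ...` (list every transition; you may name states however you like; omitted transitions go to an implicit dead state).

Keep the running count of `0`s modulo 4: each `0` advances along the cycle A → B → C → D → A while other symbols loop. Accept at A.
A 4-state machine:
       0  1 
>* A   B  A 
   B   C  B 
   C   D  C 
   D   A  D 
(> = start, * = accepting)

start=A accept=A A-0->B A-1->A B-0->C B-1->B C-0->D C-1->C D-0->A D-1->D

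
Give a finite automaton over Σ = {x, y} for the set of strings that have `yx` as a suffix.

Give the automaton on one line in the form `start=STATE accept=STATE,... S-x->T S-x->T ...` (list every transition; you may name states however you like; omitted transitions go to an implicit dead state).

Remember how much of `yx` the current input suffix matches. State q0 means no match yet; q1 means the last symbol is `y`; q2 means the last 2 symbols are `yx`. Only q2 accepts. On a mismatch, fall back to the longest proper suffix that is still a prefix of `yx`.
3 states suffice.
        x   y  
>  q0   q0  q1 
   q1   q2  q1 
 * q2   q0  q1 
(> = start, * = accepting)

start=q0 accept=q2 q0-x->q0 q0-y->q1 q1-x->q2 q1-y->q1 q2-x->q0 q2-y->q1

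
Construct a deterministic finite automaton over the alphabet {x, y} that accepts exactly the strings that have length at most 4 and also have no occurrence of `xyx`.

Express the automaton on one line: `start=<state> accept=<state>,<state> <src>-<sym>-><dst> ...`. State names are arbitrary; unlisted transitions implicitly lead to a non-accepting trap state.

Build one automaton per condition and run them in lockstep. One (6 states) tracks the input length, saturating at 5; the other (4 states) tracks partial matches of the forbidden pattern `xyx`. Each combined state is a pair, one component from each; accept when both components accept. After merging equivalent states the machine shrinks.
10 states suffice.
        x   y  
>* q0   q1  q2 
 * q1   q3  q4 
 * q2   q3  q5 
 * q3   q6  q7 
 * q4   q8  q6 
 * q5   q6  q6 
 * q6   q9  q9 
 * q7   q8  q9 
   q8   q8  q8 
 * q9   q8  q8 
(> = start, * = accepting)

start=q0 accept=q0,q1,q2,q3,q4,q5,q6,q7,q9 q0-x->q1 q0-y->q2 q1-x->q3 q1-y->q4 q2-x->q3 q2-y->q5 q3-x->q6 q3-y->q7 q4-x->q8 q4-y->q6 q5-x->q6 q5-y->q6 q6-x->q9 q6-y->q9 q7-x->q8 q7-y->q9 q8-x->q8 q8-y->q8 q9-x->q8 q9-y->q8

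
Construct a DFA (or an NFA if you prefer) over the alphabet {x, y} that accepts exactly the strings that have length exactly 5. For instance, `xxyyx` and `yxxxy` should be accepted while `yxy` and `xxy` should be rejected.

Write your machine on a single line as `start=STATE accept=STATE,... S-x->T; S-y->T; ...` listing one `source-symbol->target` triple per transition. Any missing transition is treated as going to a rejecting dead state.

start=S0; accept=S5; S0-x->S1; S0-y->S1; S1-x->S2; S1-y->S2; S2-x->S3; S2-y->S3; S3-x->S4; S3-y->S4; S4-x->S5; S4-y->S5; S5-x->S6; S5-y->S6; S6-x->S6; S6-y->S6

Count input length up to 6: every symbol moves from S0 toward S6, which means 'more than 5' and absorbs. Accept from {S5}.
With 7 states:
        x   y  
>  S0   S1  S1 
   S1   S2  S2 
   S2   S3  S3 
   S3   S4  S4 
   S4   S5  S5 
 * S5   S6  S6 
   S6   S6  S6 
(> = start, * = accepting)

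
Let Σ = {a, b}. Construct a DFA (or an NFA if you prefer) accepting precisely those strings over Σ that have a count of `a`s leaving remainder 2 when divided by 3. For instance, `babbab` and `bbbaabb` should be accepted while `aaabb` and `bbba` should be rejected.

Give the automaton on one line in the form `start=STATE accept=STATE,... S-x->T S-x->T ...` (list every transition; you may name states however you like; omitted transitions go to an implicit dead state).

The only thing that matters is how many `a`s have appeared, reduced mod 3. Use one state per residue: q0 for 0, …, q2 for 2. Reading `a` moves to the next residue; anything else stays put. q2 is accepting.
3 states suffice.
        a   b  
>  q0   q1  q0 
   q1   q2  q1 
 * q2   q0  q2 
(> = start, * = accepting)

start=q0 accept=q2 q0-a->q1 q0-b->q0 q1-a->q2 q1-b->q1 q2-a->q0 q2-b->q2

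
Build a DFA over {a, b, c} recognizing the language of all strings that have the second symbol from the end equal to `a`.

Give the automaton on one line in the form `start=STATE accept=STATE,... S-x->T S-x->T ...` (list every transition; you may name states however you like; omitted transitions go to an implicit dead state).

A DFA must remember the last 2 symbols (since which symbol is second-to-last isn't known until the input ends). Use one state per possible window of the last ≤2 symbols; accept from those whose window starts with `a`.
13 states suffice.
          a    b    c  
>  s0     s1   s2   s3 
   s1     s4   s5   s6 
   s2     s7   s8   s9 
   s3    s10  s11  s12 
 * s4     s4   s5   s6 
 * s5     s7   s8   s9 
 * s6    s10  s11  s12 
   s7     s4   s5   s6 
   s8     s7   s8   s9 
   s9    s10  s11  s12 
   s10    s4   s5   s6 
   s11    s7   s8   s9 
   s12   s10  s11  s12 
(> = start, * = accepting)

start=s0 accept=s4,s5,s6 s0-a->s1 s0-b->s2 s0-c->s3 s1-a->s4 s1-b->s5 s1-c->s6 s2-a->s7 s2-b->s8 s2-c->s9 s3-a->s10 s3-b->s11 s3-c->s12 s4-a->s4 s4-b->s5 s4-c->s6 s5-a->s7 s5-b->s8 s5-c->s9 s6-a->s10 s6-b->s11 s6-c->s12 s7-a->s4 s7-b->s5 s7-c->s6 s8-a->s7 s8-b->s8 s8-c->s9 s9-a->s10 s9-b->s11 s9-c->s12 s10-a->s4 s10-b->s5 s10-c->s6 s11-a->s7 s11-b->s8 s11-c->s9 s12-a->s10 s12-b->s11 s12-c->s12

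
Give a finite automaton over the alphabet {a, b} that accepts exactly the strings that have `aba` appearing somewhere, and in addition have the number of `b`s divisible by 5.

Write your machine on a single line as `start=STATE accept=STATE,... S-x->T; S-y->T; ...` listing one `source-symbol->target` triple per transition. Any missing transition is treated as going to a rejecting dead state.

start=s0; accept=s19; s0-a->s1; s0-b->s2; s1-a->s1; s1-b->s3; s2-a->s4; s2-b->s5; s3-a->s6; s3-b->s5; s4-a->s4; s4-b->s7; s5-a->s8; s5-b->s9; s6-a->s6; s6-b->s10; s7-a->s10; s7-b->s9; s8-a->s8; s8-b->s11; s9-a->s12; s9-b->s13; s10-a->s10; s10-b->s14; s11-a->s14; s11-b->s13; s12-a->s12; s12-b->s15; s13-a->s16; s13-b->s0; s14-a->s14; s14-b->s17; s15-a->s17; s15-b->s0; s16-a->s16; s16-b->s18; s17-a->s17; s17-b->s19; s18-a->s19; s18-b->s2; s19-a->s19; s19-b->s6

Build one automaton per condition and run them in lockstep. One (4 states) tracks whether and how much of `aba` has been seen; the other (5 states) tracks the count of `b`s modulo 5. Each combined state is a pair, one component from each; accept when both components accept.
A 20-state machine:
          a    b  
>  s0     s1   s2 
   s1     s1   s3 
   s2     s4   s5 
   s3     s6   s5 
   s4     s4   s7 
   s5     s8   s9 
   s6     s6  s10 
   s7    s10   s9 
   s8     s8  s11 
   s9    s12  s13 
   s10   s10  s14 
   s11   s14  s13 
   s12   s12  s15 
   s13   s16   s0 
   s14   s14  s17 
   s15   s17   s0 
   s16   s16  s18 
   s17   s17  s19 
   s18   s19   s2 
 * s19   s19   s6 
(> = start, * = accepting)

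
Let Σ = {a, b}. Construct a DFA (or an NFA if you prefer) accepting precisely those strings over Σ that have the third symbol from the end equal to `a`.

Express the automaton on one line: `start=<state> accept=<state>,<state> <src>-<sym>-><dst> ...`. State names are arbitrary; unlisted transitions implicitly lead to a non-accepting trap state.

Because acceptance depends on a position counted from the end, the machine has to buffer the most recent 3 symbols. Make each state the string of the last up-to-3 symbols read; on input `x` shift the window left and append `x`. Accept when the buffered window has length 3 and begins with `a`.
          a    b  
>  q0     q1   q2 
   q1     q3   q4 
   q2     q5   q6 
   q3     q7   q8 
   q4     q9  q10 
   q5    q11  q12 
   q6    q13  q14 
 * q7     q7   q8 
 * q8     q9  q10 
 * q9    q11  q12 
 * q10   q13  q14 
   q11    q7   q8 
   q12    q9  q10 
   q13   q11  q12 
   q14   q13  q14 
(> = start, * = accepting)

start=q0 accept=q7,q8,q9,q10 q0-a->q1 q0-b->q2 q1-a->q3 q1-b->q4 q2-a->q5 q2-b->q6 q3-a->q7 q3-b->q8 q4-a->q9 q4-b->q10 q5-a->q11 q5-b->q12 q6-a->q13 q6-b->q14 q7-a->q7 q7-b->q8 q8-a->q9 q8-b->q10 q9-a->q11 q9-b->q12 q10-a->q13 q10-b->q14 q11-a->q7 q11-b->q8 q12-a->q9 q12-b->q10 q13-a->q11 q13-b->q12 q14-a->q13 q14-b->q14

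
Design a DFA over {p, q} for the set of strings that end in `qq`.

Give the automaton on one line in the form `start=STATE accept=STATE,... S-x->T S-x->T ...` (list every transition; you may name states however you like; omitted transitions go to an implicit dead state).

Remember how much of `qq` the current input suffix matches. State s0 means no match yet; s1 means the last symbol is `q`; s2 means the last 2 symbols are `qq`. Only s2 accepts. On a mismatch, fall back to the longest proper suffix that is still a prefix of `qq`.
A 3-state machine:
        p   q  
>  s0   s0  s1 
   s1   s0  s2 
 * s2   s0  s2 
(> = start, * = accepting)

start=s0 accept=s2 s0-p->s0 s0-q->s1 s1-p->s0 s1-q->s2 s2-p->s0 s2-q->s2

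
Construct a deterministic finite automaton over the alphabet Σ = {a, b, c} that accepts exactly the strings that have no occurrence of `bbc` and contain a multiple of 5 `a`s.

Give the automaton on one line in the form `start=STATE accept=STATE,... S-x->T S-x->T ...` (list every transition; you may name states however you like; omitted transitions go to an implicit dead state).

start=s0 accept=s0,s2,s5 s0-a->s1 s0-b->s2 s0-c->s0 s1-a->s3 s1-b->s4 s1-c->s1 s2-a->s1 s2-b->s5 s2-c->s0 s3-a->s6 s3-b->s7 s3-c->s3 s4-a->s3 s4-b->s8 s4-c->s1 s5-a->s1 s5-b->s5 s5-c->s9 s6-a->s10 s6-b->s11 s6-c->s6 s7-a->s6 s7-b->s12 s7-c->s3 s8-a->s3 s8-b->s8 s8-c->s9 s9-a->s9 s9-b->s9 s9-c->s9 s10-a->s0 s10-b->s13 s10-c->s10 s11-a->s10 s11-b->s14 s11-c->s6 s12-a->s6 s12-b->s12 s12-c->s9 s13-a->s0 s13-b->s15 s13-c->s10 s14-a->s10 s14-b->s14 s14-c->s9 s15-a->s0 s15-b->s15 s15-c->s9

Build one automaton per condition and run them in lockstep. One (4 states) tracks partial matches of the forbidden pattern `bbc`; the other (5 states) tracks the count of `a`s modulo 5. Each combined state is a pair, one component from each; accept when both components accept. After merging equivalent states the machine shrinks.
          a    b    c  
>* s0     s1   s2   s0 
   s1     s3   s4   s1 
 * s2     s1   s5   s0 
   s3     s6   s7   s3 
   s4     s3   s8   s1 
 * s5     s1   s5   s9 
   s6    s10  s11   s6 
   s7     s6  s12   s3 
   s8     s3   s8   s9 
   s9     s9   s9   s9 
   s10    s0  s13  s10 
   s11   s10  s14   s6 
   s12    s6  s12   s9 
   s13    s0  s15  s10 
   s14   s10  s14   s9 
   s15    s0  s15   s9 
(> = start, * = accepting)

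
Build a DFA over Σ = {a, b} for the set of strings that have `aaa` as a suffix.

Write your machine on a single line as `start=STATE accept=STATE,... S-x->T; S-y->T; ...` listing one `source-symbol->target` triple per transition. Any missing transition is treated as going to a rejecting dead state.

Remember how much of `aaa` the current input suffix matches. State q0 means no match yet; q1 means the last symbol is `a`; q2 means the last 2 symbols are `aa`; q3 means the last 3 symbols are `aaa`. Only q3 accepts. On a mismatch, fall back to the longest proper suffix that is still a prefix of `aaa`.
A 4-state machine:
        a   b  
>  q0   q1  q0 
   q1   q2  q0 
   q2   q3  q0 
 * q3   q3  q0 
(> = start, * = accepting)

start=q0; accept=q3; q0-a->q1; q0-b->q0; q1-a->q2; q1-b->q0; q2-a->q3; q2-b->q0; q3-a->q3; q3-b->q0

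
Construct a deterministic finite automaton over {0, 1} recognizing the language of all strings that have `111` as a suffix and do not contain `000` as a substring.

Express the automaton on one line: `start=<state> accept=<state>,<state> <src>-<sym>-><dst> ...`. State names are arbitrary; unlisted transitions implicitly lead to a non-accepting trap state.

Run two small machines in parallel and take their product. The first has 4 states tracking how much of the suffix `111` has currently been matched; the second has 4 states tracking partial matches of the forbidden pattern `000`. A product state is a pair (one from each), accepting exactly when both do.
        0   1  
>  S0   S1  S2 
   S1   S3  S2 
   S2   S1  S4 
   S3   S5  S2 
   S4   S1  S6 
   S5   S5  S7 
 * S6   S1  S6 
   S7   S5  S8 
   S8   S5  S9 
   S9   S5  S9 
(> = start, * = accepting)

start=S0 accept=S6 S0-0->S1 S0-1->S2 S1-0->S3 S1-1->S2 S2-0->S1 S2-1->S4 S3-0->S5 S3-1->S2 S4-0->S1 S4-1->S6 S5-0->S5 S5-1->S7 S6-0->S1 S6-1->S6 S7-0->S5 S7-1->S8 S8-0->S5 S8-1->S9 S9-0->S5 S9-1->S9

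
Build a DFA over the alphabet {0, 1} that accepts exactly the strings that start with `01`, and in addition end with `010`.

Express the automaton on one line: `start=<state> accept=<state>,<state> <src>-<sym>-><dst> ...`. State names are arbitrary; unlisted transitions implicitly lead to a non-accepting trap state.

start=q0 accept=q6 q0-0->q1 q0-1->q2 q1-0->q3 q1-1->q4 q2-0->q3 q2-1->q2 q3-0->q3 q3-1->q5 q4-0->q6 q4-1->q7 q5-0->q8 q5-1->q2 q6-0->q9 q6-1->q4 q7-0->q9 q7-1->q7 q8-0->q3 q8-1->q5 q9-0->q9 q9-1->q4

Handle the two conditions separately and then intersect. One (4 states) tracks whether the input so far still matches the prefix `01`; the other (4 states) tracks how much of the suffix `010` has currently been matched. Each combined state is a pair, one component from each; accept when both components accept.
With 10 states:
        0   1  
>  q0   q1  q2 
   q1   q3  q4 
   q2   q3  q2 
   q3   q3  q5 
   q4   q6  q7 
   q5   q8  q2 
 * q6   q9  q4 
   q7   q9  q7 
   q8   q3  q5 
   q9   q9  q4 
(> = start, * = accepting)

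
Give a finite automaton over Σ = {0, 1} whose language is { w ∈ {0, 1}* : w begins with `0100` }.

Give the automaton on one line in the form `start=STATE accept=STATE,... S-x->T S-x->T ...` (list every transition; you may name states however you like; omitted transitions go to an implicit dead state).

Walk along `0100` while the input agrees: from s0 take `0` to s1, and so on. Any deviation drops to the rejecting sink s5. Once s4 is reached the prefix is confirmed and every continuation is accepted.
6 states suffice.
        0   1  
>  s0   s1  s5 
   s1   s5  s2 
   s2   s3  s5 
   s3   s4  s5 
 * s4   s4  s4 
   s5   s5  s5 
(> = start, * = accepting)

start=s0 accept=s4 s0-0->s1 s0-1->s5 s1-0->s5 s1-1->s2 s2-0->s3 s2-1->s5 s3-0->s4 s3-1->s5 s4-0->s4 s4-1->s4 s5-0->s5 s5-1->s5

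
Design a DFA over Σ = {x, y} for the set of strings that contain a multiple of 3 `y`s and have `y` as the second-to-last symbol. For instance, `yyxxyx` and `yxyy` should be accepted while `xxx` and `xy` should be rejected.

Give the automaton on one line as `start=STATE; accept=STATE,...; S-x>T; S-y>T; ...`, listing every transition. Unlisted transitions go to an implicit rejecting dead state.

Handle the two conditions separately and then intersect. One (3 states) tracks the count of `y`s modulo 3; the other (7 states) tracks the last 2 symbols read. Each combined state is a pair, one component from each; accept when both components accept. Minimizing collapses redundant product states.
        x   y  
>  q0   q0  q1 
   q1   q1  q2 
   q2   q3  q4 
   q3   q3  q5 
 * q4   q6  q1 
   q5   q6  q1 
 * q6   q0  q1 
(> = start, * = accepting)

start=q0; accept=q4,q6; q0-x>q0; q0-y>q1; q1-x>q1; q1-y>q2; q2-x>q3; q2-y>q4; q3-x>q3; q3-y>q5; q4-x>q6; q4-y>q1; q5-x>q6; q5-y>q1; q6-x>q0; q6-y>q1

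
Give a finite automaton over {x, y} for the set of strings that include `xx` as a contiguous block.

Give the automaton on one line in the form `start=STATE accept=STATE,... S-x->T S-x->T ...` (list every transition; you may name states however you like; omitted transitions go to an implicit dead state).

Track how much of `xx` has been matched so far: state q0 is no progress, q2 is the absorbing accept state reached once `xx` has occurred. Intermediate states record partial matches; on a mismatch, fall back to the longest reusable overlap.
3 states suffice.
        x   y  
>  q0   q1  q0 
   q1   q2  q0 
 * q2   q2  q2 
(> = start, * = accepting)

start=q0 accept=q2 q0-x->q1 q0-y->q0 q1-x->q2 q1-y->q0 q2-x->q2 q2-y->q2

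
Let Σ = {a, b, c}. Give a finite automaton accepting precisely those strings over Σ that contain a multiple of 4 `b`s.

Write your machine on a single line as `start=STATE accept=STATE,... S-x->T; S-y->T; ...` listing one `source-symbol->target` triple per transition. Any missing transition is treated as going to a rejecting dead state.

The only thing that matters is how many `b`s have appeared, reduced mod 4. Use one state per residue: S0 for 0, …, S3 for 3. Reading `b` moves to the next residue; anything else stays put. S0 is accepting.
A 4-state machine:
        a   b   c  
>* S0   S0  S1  S0 
   S1   S1  S2  S1 
   S2   S2  S3  S2 
   S3   S3  S0  S3 
(> = start, * = accepting)

start=S0; accept=S0; S0-a->S0; S0-b->S1; S0-c->S0; S1-a->S1; S1-b->S2; S1-c->S1; S2-a->S2; S2-b->S3; S2-c->S2; S3-a->S3; S3-b->S0; S3-c->S3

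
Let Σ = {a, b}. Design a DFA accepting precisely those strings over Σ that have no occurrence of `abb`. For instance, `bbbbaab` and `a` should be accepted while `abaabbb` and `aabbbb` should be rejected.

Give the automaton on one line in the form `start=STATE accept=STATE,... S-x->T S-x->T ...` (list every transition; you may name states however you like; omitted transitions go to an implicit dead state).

Track partial matches of the forbidden pattern `abb`. State q3 is a dead state reached once `abb` has occurred; every other state accepts. q0 means no part of `abb` is currently matched.
        a   b  
>* q0   q1  q0 
 * q1   q1  q2 
 * q2   q1  q3 
   q3   q3  q3 
(> = start, * = accepting)

start=q0 accept=q0,q1,q2 q0-a->q1 q0-b->q0 q1-a->q1 q1-b->q2 q2-a->q1 q2-b->q3 q3-a->q3 q3-b->q3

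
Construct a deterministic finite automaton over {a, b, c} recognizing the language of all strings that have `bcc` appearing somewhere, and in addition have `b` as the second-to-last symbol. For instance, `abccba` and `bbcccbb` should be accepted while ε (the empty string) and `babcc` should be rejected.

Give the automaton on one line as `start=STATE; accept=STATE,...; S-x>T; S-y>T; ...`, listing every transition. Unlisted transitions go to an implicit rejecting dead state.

Run two small machines in parallel and take their product. One (4 states) tracks whether and how much of `bcc` has been seen; the other (13 states) tracks the last 2 symbols read. Each combined state is a pair, one component from each; accept when both components accept. Equivalent product states are then merged.
With 7 states:
        a   b   c  
>  q0   q0  q1  q0 
   q1   q0  q1  q2 
   q2   q0  q1  q3 
   q3   q3  q4  q3 
   q4   q5  q6  q5 
 * q5   q3  q4  q3 
 * q6   q5  q6  q5 
(> = start, * = accepting)

start=q0; accept=q5,q6; q0-a>q0; q0-b>q1; q0-c>q0; q1-a>q0; q1-b>q1; q1-c>q2; q2-a>q0; q2-b>q1; q2-c>q3; q3-a>q3; q3-b>q4; q3-c>q3; q4-a>q5; q4-b>q6; q4-c>q5; q5-a>q3; q5-b>q4; q5-c>q3; q6-a>q5; q6-b>q6; q6-c>q5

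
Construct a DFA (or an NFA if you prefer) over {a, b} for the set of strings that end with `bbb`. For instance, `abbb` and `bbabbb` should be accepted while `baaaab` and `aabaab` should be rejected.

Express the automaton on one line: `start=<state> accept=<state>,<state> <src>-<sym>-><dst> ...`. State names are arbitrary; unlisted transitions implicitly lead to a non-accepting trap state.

start=q0 accept=q3 q0-a->q0 q0-b->q1 q1-a->q0 q1-b->q2 q2-a->q0 q2-b->q3 q3-a->q0 q3-b->q3

Remember how much of `bbb` the current input suffix matches. State q0 means no match yet; q1 means the last symbol is `b`; q2 means the last 2 symbols are `bb`; q3 means the last 3 symbols are `bbb`. Only q3 accepts. On a mismatch, fall back to the longest proper suffix that is still a prefix of `bbb`.
A 4-state machine:
        a   b  
>  q0   q0  q1 
   q1   q0  q2 
   q2   q0  q3 
 * q3   q0  q3 
(> = start, * = accepting)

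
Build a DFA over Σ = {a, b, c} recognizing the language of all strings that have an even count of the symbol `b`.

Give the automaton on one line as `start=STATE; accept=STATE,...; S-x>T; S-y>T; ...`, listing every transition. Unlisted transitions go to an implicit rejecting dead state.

Keep the running count of `b`s modulo 2: each `b` advances along the cycle S0 → S1 → S0 while other symbols loop. Accept at S0.
With 2 states:
        a   b   c  
>* S0   S0  S1  S0 
   S1   S1  S0  S1 
(> = start, * = accepting)

start=S0; accept=S0; S0-a>S0; S0-b>S1; S0-c>S0; S1-a>S1; S1-b>S0; S1-c>S1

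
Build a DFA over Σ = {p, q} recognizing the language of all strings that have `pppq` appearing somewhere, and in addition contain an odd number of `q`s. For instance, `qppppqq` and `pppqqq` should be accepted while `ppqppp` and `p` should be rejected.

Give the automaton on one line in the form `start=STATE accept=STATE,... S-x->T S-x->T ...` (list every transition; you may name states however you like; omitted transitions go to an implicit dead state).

start=s0 accept=s7 s0-p->s1 s0-q->s2 s1-p->s3 s1-q->s2 s2-p->s4 s2-q->s0 s3-p->s5 s3-q->s2 s4-p->s6 s4-q->s0 s5-p->s5 s5-q->s7 s6-p->s8 s6-q->s0 s7-p->s7 s7-q->s9 s8-p->s8 s8-q->s9 s9-p->s9 s9-q->s7

Handle the two conditions separately and then intersect. One (5 states) tracks whether and how much of `pppq` has been seen; the other (2 states) tracks the count of `q`s modulo 2. Each combined state is a pair, one component from each; accept when both components accept.
10 states suffice.
        p   q  
>  s0   s1  s2 
   s1   s3  s2 
   s2   s4  s0 
   s3   s5  s2 
   s4   s6  s0 
   s5   s5  s7 
   s6   s8  s0 
 * s7   s7  s9 
   s8   s8  s9 
   s9   s9  s7 
(> = start, * = accepting)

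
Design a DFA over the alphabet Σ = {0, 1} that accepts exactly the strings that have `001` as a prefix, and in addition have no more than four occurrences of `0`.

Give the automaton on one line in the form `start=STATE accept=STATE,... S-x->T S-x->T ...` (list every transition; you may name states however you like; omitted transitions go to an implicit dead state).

start=S0 accept=S6,S9,S11 S0-0->S1 S0-1->S2 S1-0->S3 S1-1->S4 S2-0->S4 S2-1->S2 S3-0->S5 S3-1->S6 S4-0->S7 S4-1->S4 S5-0->S8 S5-1->S5 S6-0->S9 S6-1->S6 S7-0->S5 S7-1->S7 S8-0->S10 S8-1->S8 S9-0->S11 S9-1->S9 S10-0->S10 S10-1->S10 S11-0->S12 S11-1->S11 S12-0->S12 S12-1->S12

Run two small machines in parallel and take their product. The first has 5 states tracking whether the input so far still matches the prefix `001`; the second has 6 states tracking the count of `0`s, saturating at 5. A product state is a pair (one from each), accepting exactly when both do.
          0    1  
>  S0     S1   S2 
   S1     S3   S4 
   S2     S4   S2 
   S3     S5   S6 
   S4     S7   S4 
   S5     S8   S5 
 * S6     S9   S6 
   S7     S5   S7 
   S8    S10   S8 
 * S9    S11   S9 
   S10   S10  S10 
 * S11   S12  S11 
   S12   S12  S12 
(> = start, * = accepting)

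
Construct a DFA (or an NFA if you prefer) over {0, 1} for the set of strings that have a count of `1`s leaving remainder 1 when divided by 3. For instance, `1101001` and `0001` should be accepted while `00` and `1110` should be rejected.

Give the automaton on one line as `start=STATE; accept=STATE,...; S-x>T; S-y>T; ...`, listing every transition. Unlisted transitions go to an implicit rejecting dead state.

Keep the running count of `1`s modulo 3: each `1` advances along the cycle q0 → q1 → q2 → q0 while other symbols loop. Accept at q1.
With 3 states:
        0   1  
>  q0   q0  q1 
 * q1   q1  q2 
   q2   q2  q0 
(> = start, * = accepting)

start=q0; accept=q1; q0-0>q0; q0-1>q1; q1-0>q1; q1-1>q2; q2-0>q2; q2-1>q0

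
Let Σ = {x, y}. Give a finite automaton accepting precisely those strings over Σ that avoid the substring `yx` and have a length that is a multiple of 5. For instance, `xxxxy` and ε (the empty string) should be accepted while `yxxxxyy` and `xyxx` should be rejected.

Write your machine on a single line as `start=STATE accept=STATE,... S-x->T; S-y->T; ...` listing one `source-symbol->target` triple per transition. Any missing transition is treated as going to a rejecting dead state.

start=A; accept=A,M; A-x->B; A-y->C; B-x->D; B-y->E; C-x->F; C-y->E; D-x->G; D-y->H; E-x->I; E-y->H; F-x->I; F-y->I; G-x->J; G-y->K; H-x->L; H-y->K; I-x->L; I-y->L; J-x->A; J-y->M; K-x->N; K-y->M; L-x->N; L-y->N; M-x->O; M-y->C; N-x->O; N-y->O; O-x->F; O-y->F

Handle the two conditions separately and then intersect. The first has 3 states tracking partial matches of the forbidden pattern `yx`; the second has 5 states tracking the input length modulo 5. A product state is a pair (one from each), accepting exactly when both do.
       x  y 
>* A   B  C 
   B   D  E 
   C   F  E 
   D   G  H 
   E   I  H 
   F   I  I 
   G   J  K 
   H   L  K 
   I   L  L 
   J   A  M 
   K   N  M 
   L   N  N 
 * M   O  C 
   N   O  O 
   O   F  F 
(> = start, * = accepting)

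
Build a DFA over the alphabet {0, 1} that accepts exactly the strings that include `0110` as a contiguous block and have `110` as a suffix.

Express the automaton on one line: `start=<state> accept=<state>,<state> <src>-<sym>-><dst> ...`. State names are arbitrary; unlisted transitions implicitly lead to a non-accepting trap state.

start=q0 accept=q4 q0-0->q1 q0-1->q0 q1-0->q1 q1-1->q2 q2-0->q1 q2-1->q3 q3-0->q4 q3-1->q0 q4-0->q5 q4-1->q6 q5-0->q5 q5-1->q6 q6-0->q5 q6-1->q7 q7-0->q4 q7-1->q7

Build one automaton per condition and run them in lockstep. The first has 5 states tracking whether and how much of `0110` has been seen; the second has 4 states tracking how much of the suffix `110` has currently been matched. A product state is a pair (one from each), accepting exactly when both do. After merging equivalent states the machine shrinks.
        0   1  
>  q0   q1  q0 
   q1   q1  q2 
   q2   q1  q3 
   q3   q4  q0 
 * q4   q5  q6 
   q5   q5  q6 
   q6   q5  q7 
   q7   q4  q7 
(> = start, * = accepting)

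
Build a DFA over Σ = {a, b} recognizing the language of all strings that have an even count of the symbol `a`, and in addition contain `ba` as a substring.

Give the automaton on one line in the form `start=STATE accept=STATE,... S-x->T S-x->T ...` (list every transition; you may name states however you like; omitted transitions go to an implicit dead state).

Run two small machines in parallel and take their product. The first has 2 states tracking the count of `a`s modulo 2; the second has 3 states tracking whether and how much of `ba` has been seen. A product state is a pair (one from each), accepting exactly when both do.
A 6-state machine:
        a   b  
>  S0   S1  S2 
   S1   S0  S3 
   S2   S4  S2 
   S3   S5  S3 
   S4   S5  S4 
 * S5   S4  S5 
(> = start, * = accepting)

start=S0 accept=S5 S0-a->S1 S0-b->S2 S1-a->S0 S1-b->S3 S2-a->S4 S2-b->S2 S3-a->S5 S3-b->S3 S4-a->S5 S4-b->S4 S5-a->S4 S5-b->S5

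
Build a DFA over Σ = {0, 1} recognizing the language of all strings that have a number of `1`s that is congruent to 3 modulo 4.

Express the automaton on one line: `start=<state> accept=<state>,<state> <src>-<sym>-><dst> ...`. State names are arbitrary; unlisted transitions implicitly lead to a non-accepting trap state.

start=q0 accept=q3 q0-0->q0 q0-1->q1 q1-0->q1 q1-1->q2 q2-0->q2 q2-1->q3 q3-0->q3 q3-1->q0

Keep the running count of `1`s modulo 4: each `1` advances along the cycle q0 → q1 → q2 → q3 → q0 while other symbols loop. Accept at q3.
A 4-state machine:
        0   1  
>  q0   q0  q1 
   q1   q1  q2 
   q2   q2  q3 
 * q3   q3  q0 
(> = start, * = accepting)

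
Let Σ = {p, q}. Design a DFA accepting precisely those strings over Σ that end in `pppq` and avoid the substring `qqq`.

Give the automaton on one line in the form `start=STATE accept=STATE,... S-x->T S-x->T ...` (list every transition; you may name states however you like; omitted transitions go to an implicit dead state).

start=s0 accept=s7 s0-p->s1 s0-q->s2 s1-p->s3 s1-q->s2 s2-p->s1 s2-q->s4 s3-p->s5 s3-q->s2 s4-p->s1 s4-q->s6 s5-p->s5 s5-q->s7 s6-p->s6 s6-q->s6 s7-p->s1 s7-q->s4

Run two small machines in parallel and take their product. The first has 5 states tracking how much of the suffix `pppq` has currently been matched; the second has 4 states tracking partial matches of the forbidden pattern `qqq`. A product state is a pair (one from each), accepting exactly when both do. Equivalent product states are then merged.
An 8-state machine:
        p   q  
>  s0   s1  s2 
   s1   s3  s2 
   s2   s1  s4 
   s3   s5  s2 
   s4   s1  s6 
   s5   s5  s7 
   s6   s6  s6 
 * s7   s1  s4 
(> = start, * = accepting)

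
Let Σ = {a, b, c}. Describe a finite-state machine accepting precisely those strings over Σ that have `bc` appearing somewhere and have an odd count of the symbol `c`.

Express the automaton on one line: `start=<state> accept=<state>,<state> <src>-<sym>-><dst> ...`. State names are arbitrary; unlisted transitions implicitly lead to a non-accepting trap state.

Run two small machines in parallel and take their product. The first has 3 states tracking whether and how much of `bc` has been seen; the second has 2 states tracking the count of `c`s modulo 2. A product state is a pair (one from each), accepting exactly when both do.
6 states suffice.
        a   b   c  
>  q0   q0  q1  q2 
   q1   q0  q1  q3 
   q2   q2  q4  q0 
 * q3   q3  q3  q5 
   q4   q2  q4  q5 
   q5   q5  q5  q3 
(> = start, * = accepting)

start=q0 accept=q3 q0-a->q0 q0-b->q1 q0-c->q2 q1-a->q0 q1-b->q1 q1-c->q3 q2-a->q2 q2-b->q4 q2-c->q0 q3-a->q3 q3-b->q3 q3-c->q5 q4-a->q2 q4-b->q4 q4-c->q5 q5-a->q5 q5-b->q5 q5-c->q3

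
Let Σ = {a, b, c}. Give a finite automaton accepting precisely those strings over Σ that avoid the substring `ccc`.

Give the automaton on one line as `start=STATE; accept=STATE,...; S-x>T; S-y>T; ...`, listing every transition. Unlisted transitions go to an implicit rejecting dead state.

Track partial matches of the forbidden pattern `ccc`. State s3 is a dead state reached once `ccc` has occurred; every other state accepts. s0 means no part of `ccc` is currently matched.
4 states suffice.
        a   b   c  
>* s0   s0  s0  s1 
 * s1   s0  s0  s2 
 * s2   s0  s0  s3 
   s3   s3  s3  s3 
(> = start, * = accepting)

start=s0; accept=s0,s1,s2; s0-a>s0; s0-b>s0; s0-c>s1; s1-a>s0; s1-b>s0; s1-c>s2; s2-a>s0; s2-b>s0; s2-c>s3; s3-a>s3; s3-b>s3; s3-c>s3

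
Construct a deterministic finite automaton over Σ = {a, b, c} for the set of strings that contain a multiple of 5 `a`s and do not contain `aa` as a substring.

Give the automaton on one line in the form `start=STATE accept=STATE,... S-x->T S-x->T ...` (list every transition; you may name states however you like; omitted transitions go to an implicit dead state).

Run two small machines in parallel and take their product. The first has 5 states tracking the count of `a`s modulo 5; the second has 3 states tracking partial matches of the forbidden pattern `aa`. A product state is a pair (one from each), accepting exactly when both do.
          a    b    c  
>* q0     q1   q0   q0 
   q1     q2   q3   q3 
   q2     q4   q2   q2 
   q3     q5   q3   q3 
   q4     q6   q4   q4 
   q5     q4   q7   q7 
   q6     q8   q6   q6 
   q7     q9   q7   q7 
   q8    q10   q8   q8 
   q9     q6  q11  q11 
   q10    q2  q10  q10 
   q11   q12  q11  q11 
   q12    q8  q13  q13 
   q13   q14  q13  q13 
 * q14   q10   q0   q0 
(> = start, * = accepting)

start=q0 accept=q0,q14 q0-a->q1 q0-b->q0 q0-c->q0 q1-a->q2 q1-b->q3 q1-c->q3 q2-a->q4 q2-b->q2 q2-c->q2 q3-a->q5 q3-b->q3 q3-c->q3 q4-a->q6 q4-b->q4 q4-c->q4 q5-a->q4 q5-b->q7 q5-c->q7 q6-a->q8 q6-b->q6 q6-c->q6 q7-a->q9 q7-b->q7 q7-c->q7 q8-a->q10 q8-b->q8 q8-c->q8 q9-a->q6 q9-b->q11 q9-c->q11 q10-a->q2 q10-b->q10 q10-c->q10 q11-a->q12 q11-b->q11 q11-c->q11 q12-a->q8 q12-b->q13 q12-c->q13 q13-a->q14 q13-b->q13 q13-c->q13 q14-a->q10 q14-b->q0 q14-c->q0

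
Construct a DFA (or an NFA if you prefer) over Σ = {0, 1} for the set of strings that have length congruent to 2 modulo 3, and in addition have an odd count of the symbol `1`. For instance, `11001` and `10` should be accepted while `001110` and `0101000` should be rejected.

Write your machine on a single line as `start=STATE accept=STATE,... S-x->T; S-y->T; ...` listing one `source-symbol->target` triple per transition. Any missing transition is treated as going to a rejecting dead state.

start=A; accept=E; A-0->B; A-1->C; B-0->D; B-1->E; C-0->E; C-1->D; D-0->A; D-1->F; E-0->F; E-1->A; F-0->C; F-1->B

Run two small machines in parallel and take their product. The first has 3 states tracking the input length modulo 3; the second has 2 states tracking the count of `1`s modulo 2. A product state is a pair (one from each), accepting exactly when both do.
6 states suffice.
       0  1 
>  A   B  C 
   B   D  E 
   C   E  D 
   D   A  F 
 * E   F  A 
   F   C  B 
(> = start, * = accepting)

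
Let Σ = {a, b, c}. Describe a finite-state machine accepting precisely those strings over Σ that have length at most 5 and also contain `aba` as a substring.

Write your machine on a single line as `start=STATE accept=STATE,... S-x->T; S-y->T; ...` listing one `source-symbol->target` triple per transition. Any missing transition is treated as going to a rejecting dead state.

start=q0; accept=q9,q11,q12; q0-a->q1; q0-b->q2; q0-c->q2; q1-a->q3; q1-b->q4; q1-c->q5; q2-a->q3; q2-b->q5; q2-c->q5; q3-a->q6; q3-b->q7; q3-c->q8; q4-a->q9; q4-b->q8; q4-c->q8; q5-a->q6; q5-b->q8; q5-c->q8; q6-a->q8; q6-b->q10; q6-c->q8; q7-a->q11; q7-b->q8; q7-c->q8; q8-a->q8; q8-b->q8; q8-c->q8; q9-a->q11; q9-b->q11; q9-c->q11; q10-a->q12; q10-b->q8; q10-c->q8; q11-a->q12; q11-b->q12; q11-c->q12; q12-a->q8; q12-b->q8; q12-c->q8

Run two small machines in parallel and take their product. One (7 states) tracks the input length, saturating at 6; the other (4 states) tracks whether and how much of `aba` has been seen. Each combined state is a pair, one component from each; accept when both components accept. Equivalent product states are then merged.
A 13-state machine:
          a    b    c  
>  q0     q1   q2   q2 
   q1     q3   q4   q5 
   q2     q3   q5   q5 
   q3     q6   q7   q8 
   q4     q9   q8   q8 
   q5     q6   q8   q8 
   q6     q8  q10   q8 
   q7    q11   q8   q8 
   q8     q8   q8   q8 
 * q9    q11  q11  q11 
   q10   q12   q8   q8 
 * q11   q12  q12  q12 
 * q12    q8   q8   q8 
(> = start, * = accepting)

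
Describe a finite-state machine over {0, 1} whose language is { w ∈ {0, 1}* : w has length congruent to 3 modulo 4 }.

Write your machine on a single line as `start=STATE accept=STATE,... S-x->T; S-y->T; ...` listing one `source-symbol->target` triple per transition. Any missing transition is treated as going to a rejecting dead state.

Count input length modulo 4: every symbol advances one step around the cycle q0 → q1 → q2 → q3 → q0. Accept at q3.
A 4-state machine:
        0   1  
>  q0   q1  q1 
   q1   q2  q2 
   q2   q3  q3 
 * q3   q0  q0 
(> = start, * = accepting)

start=q0; accept=q3; q0-0->q1; q0-1->q1; q1-0->q2; q1-1->q2; q2-0->q3; q2-1->q3; q3-0->q0; q3-1->q0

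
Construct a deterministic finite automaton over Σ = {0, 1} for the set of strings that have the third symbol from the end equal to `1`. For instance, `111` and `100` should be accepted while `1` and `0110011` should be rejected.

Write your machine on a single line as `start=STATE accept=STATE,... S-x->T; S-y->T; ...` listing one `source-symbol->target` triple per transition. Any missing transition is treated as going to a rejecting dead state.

Because acceptance depends on a position counted from the end, the machine has to buffer the most recent 3 symbols. Make each state the string of the last up-to-3 symbols read; on input `x` shift the window left and append `x`. Accept when the buffered window has length 3 and begins with `1`.
With 15 states:
          0    1  
>  S0     S1   S2 
   S1     S3   S4 
   S2     S5   S6 
   S3     S7   S8 
   S4     S9  S10 
   S5    S11  S12 
   S6    S13  S14 
   S7     S7   S8 
   S8     S9  S10 
   S9    S11  S12 
   S10   S13  S14 
 * S11    S7   S8 
 * S12    S9  S10 
 * S13   S11  S12 
 * S14   S13  S14 
(> = start, * = accepting)

start=S0; accept=S11,S12,S13,S14; S0-0->S1; S0-1->S2; S1-0->S3; S1-1->S4; S2-0->S5; S2-1->S6; S3-0->S7; S3-1->S8; S4-0->S9; S4-1->S10; S5-0->S11; S5-1->S12; S6-0->S13; S6-1->S14; S7-0->S7; S7-1->S8; S8-0->S9; S8-1->S10; S9-0->S11; S9-1->S12; S10-0->S13; S10-1->S14; S11-0->S7; S11-1->S8; S12-0->S9; S12-1->S10; S13-0->S11; S13-1->S12; S14-0->S13; S14-1->S14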